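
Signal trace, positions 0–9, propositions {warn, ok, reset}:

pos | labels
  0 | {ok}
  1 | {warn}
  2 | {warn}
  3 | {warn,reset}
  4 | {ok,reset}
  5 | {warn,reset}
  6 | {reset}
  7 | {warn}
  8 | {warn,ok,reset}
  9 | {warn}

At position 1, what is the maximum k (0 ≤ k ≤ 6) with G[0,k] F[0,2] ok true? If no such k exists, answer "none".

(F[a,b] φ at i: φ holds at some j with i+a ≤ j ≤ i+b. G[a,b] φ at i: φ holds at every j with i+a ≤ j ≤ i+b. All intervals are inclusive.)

F[0,2] ok must hold from j=1 onward; find where it first fails.
  j=1: fails → no k works.

none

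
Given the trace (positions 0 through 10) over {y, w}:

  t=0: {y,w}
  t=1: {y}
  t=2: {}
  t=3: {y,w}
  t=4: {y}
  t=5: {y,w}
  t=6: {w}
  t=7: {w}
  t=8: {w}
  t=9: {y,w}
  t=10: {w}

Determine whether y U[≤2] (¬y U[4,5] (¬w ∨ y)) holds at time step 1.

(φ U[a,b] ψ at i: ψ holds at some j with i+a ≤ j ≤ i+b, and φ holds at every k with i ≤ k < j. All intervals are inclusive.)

Need some j in [1,3] with (¬y U[4,5] (¬w ∨ y)), and y at every k in [1,j-1].
  j=1: (¬y U[4,5] (¬w ∨ y)) — fails.
  j=2: (¬y U[4,5] (¬w ∨ y)) — fails.
  j=3: (¬y U[4,5] (¬w ∨ y)) — fails.
No j in the window works → until fails.

False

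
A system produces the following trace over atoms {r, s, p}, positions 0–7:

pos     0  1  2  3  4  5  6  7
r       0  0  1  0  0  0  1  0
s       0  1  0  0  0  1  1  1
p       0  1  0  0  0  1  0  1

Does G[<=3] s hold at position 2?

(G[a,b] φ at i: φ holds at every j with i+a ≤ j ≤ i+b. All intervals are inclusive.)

Check s at every j in [2,5]:
  j=2: false
  j=3: false
  j=4: false
  j=5: true
Fails at j=2 → formula fails.

No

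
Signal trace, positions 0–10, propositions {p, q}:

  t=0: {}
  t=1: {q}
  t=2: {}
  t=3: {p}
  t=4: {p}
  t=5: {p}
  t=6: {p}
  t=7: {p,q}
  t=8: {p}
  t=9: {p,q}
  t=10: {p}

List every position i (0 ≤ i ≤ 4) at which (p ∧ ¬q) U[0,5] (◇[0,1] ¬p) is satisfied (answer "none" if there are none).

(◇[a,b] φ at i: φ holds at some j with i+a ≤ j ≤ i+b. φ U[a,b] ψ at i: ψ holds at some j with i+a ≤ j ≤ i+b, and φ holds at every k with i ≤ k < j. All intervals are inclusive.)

Evaluate at each i in [0,4]:
  i=0: ✓ (rhs at j=0)
  i=1: ✓ (rhs at j=1)
  i=2: ✓ (rhs at j=2)
  i=3: ✗ (no rhs in [3,8])
  i=4: ✗ (no rhs in [4,9])

0, 1, 2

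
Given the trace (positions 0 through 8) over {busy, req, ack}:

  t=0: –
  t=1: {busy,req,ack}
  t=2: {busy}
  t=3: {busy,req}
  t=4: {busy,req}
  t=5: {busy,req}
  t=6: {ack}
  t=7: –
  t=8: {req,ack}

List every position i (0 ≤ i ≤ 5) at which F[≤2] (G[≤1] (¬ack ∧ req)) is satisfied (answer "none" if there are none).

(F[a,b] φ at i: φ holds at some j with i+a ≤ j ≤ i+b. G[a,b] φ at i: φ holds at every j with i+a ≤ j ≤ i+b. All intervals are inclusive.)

Evaluate at each i in [0,5]:
  i=0: ✗ (none in [0,2])
  i=1: ✓ (witness j=3)
  i=2: ✓ (witness j=3)
  i=3: ✓ (witness j=3)
  i=4: ✓ (witness j=4)
  i=5: ✗ (none in [5,7])

1, 2, 3, 4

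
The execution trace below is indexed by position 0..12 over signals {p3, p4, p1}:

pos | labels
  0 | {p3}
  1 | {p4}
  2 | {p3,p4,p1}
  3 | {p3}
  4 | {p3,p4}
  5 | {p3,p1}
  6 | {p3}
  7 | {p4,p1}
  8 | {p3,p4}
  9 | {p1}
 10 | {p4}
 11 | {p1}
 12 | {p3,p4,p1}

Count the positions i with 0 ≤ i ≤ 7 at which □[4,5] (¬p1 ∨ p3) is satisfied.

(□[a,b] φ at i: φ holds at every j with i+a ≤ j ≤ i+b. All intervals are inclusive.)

Evaluate at each i in [0,7]:
  i=0: ✓ (all of [4,5])
  i=1: ✓ (all of [5,6])
  i=2: ✗ (fails at j=7)
  i=3: ✗ (fails at j=7)
  i=4: ✗ (fails at j=9)
  i=5: ✗ (fails at j=9)
  i=6: ✗ (fails at j=11)
  i=7: ✗ (fails at j=11)
Positions where it holds: {0, 1} → 2.

2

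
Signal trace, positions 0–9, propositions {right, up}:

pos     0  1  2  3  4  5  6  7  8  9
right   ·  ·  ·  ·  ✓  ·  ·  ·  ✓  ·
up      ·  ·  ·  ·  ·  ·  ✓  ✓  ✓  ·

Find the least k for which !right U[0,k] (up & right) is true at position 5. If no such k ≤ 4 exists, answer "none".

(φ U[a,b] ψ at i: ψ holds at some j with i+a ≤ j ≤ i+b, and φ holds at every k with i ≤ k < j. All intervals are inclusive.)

Need earliest j ≥ 5 with (up & right), and !right at every k in [5,j-1].
  j=5: rhs fails.
  j=6: rhs fails.
  j=7: rhs fails.
  j=8: rhs holds; lhs holds on [5,7]. k = 3.

3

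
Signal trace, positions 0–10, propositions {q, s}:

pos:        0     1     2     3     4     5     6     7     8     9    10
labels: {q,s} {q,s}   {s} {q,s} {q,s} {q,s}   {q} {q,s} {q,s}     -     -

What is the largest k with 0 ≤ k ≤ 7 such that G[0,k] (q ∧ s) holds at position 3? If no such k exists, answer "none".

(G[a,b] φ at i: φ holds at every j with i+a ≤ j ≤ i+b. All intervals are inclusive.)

2

(q ∧ s) must hold from j=3 onward; find where it first fails.
  j=3: holds
  j=4: holds
  j=5: holds
  j=6: fails
Holds on [3,5], so largest k = 2.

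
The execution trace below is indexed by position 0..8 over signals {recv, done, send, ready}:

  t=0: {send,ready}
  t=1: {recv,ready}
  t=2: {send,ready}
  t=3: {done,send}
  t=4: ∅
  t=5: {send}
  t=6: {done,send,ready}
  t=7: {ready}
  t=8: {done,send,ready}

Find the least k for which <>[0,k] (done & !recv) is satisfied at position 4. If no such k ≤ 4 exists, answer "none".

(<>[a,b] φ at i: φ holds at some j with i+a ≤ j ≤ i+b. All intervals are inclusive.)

2

Scan j = 4,5,… for (done & !recv):
  j=4: fails
  j=5: fails
  j=6: holds
First hit at j=6, so smallest k = 6-4 = 2.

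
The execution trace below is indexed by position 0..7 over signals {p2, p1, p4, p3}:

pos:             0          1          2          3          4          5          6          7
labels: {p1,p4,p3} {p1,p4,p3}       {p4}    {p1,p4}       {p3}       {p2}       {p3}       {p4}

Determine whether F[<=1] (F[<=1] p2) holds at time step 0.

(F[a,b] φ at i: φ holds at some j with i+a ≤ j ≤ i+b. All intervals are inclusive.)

Check F[<=1] p2 at each j in [0,1]:
  j=0: fails (none in [0,1])
  j=1: fails (none in [1,2])
No position in the window satisfies it → formula fails.

No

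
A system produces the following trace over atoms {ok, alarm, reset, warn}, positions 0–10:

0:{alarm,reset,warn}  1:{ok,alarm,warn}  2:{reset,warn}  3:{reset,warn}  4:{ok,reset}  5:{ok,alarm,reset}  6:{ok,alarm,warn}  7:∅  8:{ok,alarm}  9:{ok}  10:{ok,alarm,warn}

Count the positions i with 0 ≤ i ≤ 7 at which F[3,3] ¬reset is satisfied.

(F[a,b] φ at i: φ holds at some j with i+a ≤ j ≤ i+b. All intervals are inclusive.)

Evaluate at each i in [0,7]:
  i=0: ✗ (none in [3,3])
  i=1: ✗ (none in [4,4])
  i=2: ✗ (none in [5,5])
  i=3: ✓ (witness j=6)
  i=4: ✓ (witness j=7)
  i=5: ✓ (witness j=8)
  i=6: ✓ (witness j=9)
  i=7: ✓ (witness j=10)
Positions where it holds: {3, 4, 5, 6, 7} → 5.

5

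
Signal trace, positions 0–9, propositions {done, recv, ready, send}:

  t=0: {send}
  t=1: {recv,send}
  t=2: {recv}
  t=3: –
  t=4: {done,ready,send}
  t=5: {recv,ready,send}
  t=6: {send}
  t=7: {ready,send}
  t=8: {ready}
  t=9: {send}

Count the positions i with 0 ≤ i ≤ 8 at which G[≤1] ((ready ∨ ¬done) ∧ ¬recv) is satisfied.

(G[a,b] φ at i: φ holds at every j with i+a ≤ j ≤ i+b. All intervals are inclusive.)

4

Evaluate at each i in [0,8]:
  i=0: ✗ (fails at j=1)
  i=1: ✗ (fails at j=1)
  i=2: ✗ (fails at j=2)
  i=3: ✓ (all of [3,4])
  i=4: ✗ (fails at j=5)
  i=5: ✗ (fails at j=5)
  i=6: ✓ (all of [6,7])
  i=7: ✓ (all of [7,8])
  i=8: ✓ (all of [8,9])
Positions where it holds: {3, 6, 7, 8} → 4.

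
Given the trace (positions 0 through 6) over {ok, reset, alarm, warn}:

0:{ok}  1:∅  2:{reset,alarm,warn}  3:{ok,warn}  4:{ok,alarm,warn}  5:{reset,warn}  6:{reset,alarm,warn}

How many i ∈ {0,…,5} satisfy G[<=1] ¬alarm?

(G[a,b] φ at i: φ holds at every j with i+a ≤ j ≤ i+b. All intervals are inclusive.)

1

Evaluate at each i in [0,5]:
  i=0: ✓ (all of [0,1])
  i=1: ✗ (fails at j=2)
  i=2: ✗ (fails at j=2)
  i=3: ✗ (fails at j=4)
  i=4: ✗ (fails at j=4)
  i=5: ✗ (fails at j=6)
Positions where it holds: {0} → 1.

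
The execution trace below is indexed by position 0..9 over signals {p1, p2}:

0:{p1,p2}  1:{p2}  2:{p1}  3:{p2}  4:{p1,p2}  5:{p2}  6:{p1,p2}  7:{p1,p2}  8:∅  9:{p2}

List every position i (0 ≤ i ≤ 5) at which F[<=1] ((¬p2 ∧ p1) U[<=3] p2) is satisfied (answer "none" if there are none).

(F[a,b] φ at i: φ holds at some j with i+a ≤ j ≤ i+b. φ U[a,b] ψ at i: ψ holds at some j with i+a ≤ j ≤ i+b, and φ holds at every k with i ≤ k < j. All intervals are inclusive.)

0, 1, 2, 3, 4, 5

Evaluate at each i in [0,5]:
  i=0: ✓ (witness j=0)
  i=1: ✓ (witness j=1)
  i=2: ✓ (witness j=2)
  i=3: ✓ (witness j=3)
  i=4: ✓ (witness j=4)
  i=5: ✓ (witness j=5)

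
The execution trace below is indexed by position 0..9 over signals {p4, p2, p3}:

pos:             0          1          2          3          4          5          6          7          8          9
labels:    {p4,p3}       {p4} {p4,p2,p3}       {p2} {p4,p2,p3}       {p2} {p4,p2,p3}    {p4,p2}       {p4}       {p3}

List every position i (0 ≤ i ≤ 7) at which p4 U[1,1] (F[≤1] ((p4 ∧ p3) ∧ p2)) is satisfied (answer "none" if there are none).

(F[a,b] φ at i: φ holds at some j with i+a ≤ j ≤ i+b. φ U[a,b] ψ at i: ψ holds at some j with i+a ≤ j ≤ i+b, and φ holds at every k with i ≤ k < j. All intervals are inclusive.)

Evaluate at each i in [0,7]:
  i=0: ✓ (rhs at j=1; lhs holds on [0,0])
  i=1: ✓ (rhs at j=2; lhs holds on [1,1])
  i=2: ✓ (rhs at j=3; lhs holds on [2,2])
  i=3: ✗ (lhs fails at k=3 before rhs at j=4)
  i=4: ✓ (rhs at j=5; lhs holds on [4,4])
  i=5: ✗ (lhs fails at k=5 before rhs at j=6)
  i=6: ✗ (no rhs in [7,7])
  i=7: ✗ (no rhs in [8,8])

0, 1, 2, 4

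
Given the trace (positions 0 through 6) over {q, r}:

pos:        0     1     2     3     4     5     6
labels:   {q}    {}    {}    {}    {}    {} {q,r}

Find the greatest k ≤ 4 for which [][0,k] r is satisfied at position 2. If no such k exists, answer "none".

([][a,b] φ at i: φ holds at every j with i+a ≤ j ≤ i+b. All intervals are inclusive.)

r must hold from j=2 onward; find where it first fails.
  j=2: fails → no k works.

none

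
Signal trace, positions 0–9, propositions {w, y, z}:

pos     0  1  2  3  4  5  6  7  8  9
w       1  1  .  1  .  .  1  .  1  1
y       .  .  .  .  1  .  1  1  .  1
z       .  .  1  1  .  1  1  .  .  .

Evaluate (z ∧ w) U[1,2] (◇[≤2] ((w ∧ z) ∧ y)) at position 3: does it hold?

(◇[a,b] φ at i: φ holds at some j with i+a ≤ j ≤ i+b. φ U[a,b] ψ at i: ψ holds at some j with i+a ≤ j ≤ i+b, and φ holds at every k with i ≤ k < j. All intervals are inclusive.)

Need some j in [4,5] with ◇[≤2] ((w ∧ z) ∧ y), and (z ∧ w) at every k in [3,j-1].
  j=4: ◇[≤2] ((w ∧ z) ∧ y) holds; (z ∧ w) holds at every k in [3,3] → satisfied.

Yes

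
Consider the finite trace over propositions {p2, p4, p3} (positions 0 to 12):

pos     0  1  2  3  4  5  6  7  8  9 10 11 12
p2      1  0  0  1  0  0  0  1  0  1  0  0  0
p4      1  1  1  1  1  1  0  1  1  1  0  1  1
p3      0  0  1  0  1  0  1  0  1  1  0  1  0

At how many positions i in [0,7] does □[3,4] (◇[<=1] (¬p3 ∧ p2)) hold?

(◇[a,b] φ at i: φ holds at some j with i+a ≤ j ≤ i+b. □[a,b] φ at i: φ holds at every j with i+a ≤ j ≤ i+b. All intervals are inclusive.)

1

Evaluate at each i in [0,7]:
  i=0: ✗ (fails at j=4)
  i=1: ✗ (fails at j=4)
  i=2: ✗ (fails at j=5)
  i=3: ✓ (all of [6,7])
  i=4: ✗ (fails at j=8)
  i=5: ✗ (fails at j=8)
  i=6: ✗ (fails at j=9)
  i=7: ✗ (fails at j=10)
Positions where it holds: {3} → 1.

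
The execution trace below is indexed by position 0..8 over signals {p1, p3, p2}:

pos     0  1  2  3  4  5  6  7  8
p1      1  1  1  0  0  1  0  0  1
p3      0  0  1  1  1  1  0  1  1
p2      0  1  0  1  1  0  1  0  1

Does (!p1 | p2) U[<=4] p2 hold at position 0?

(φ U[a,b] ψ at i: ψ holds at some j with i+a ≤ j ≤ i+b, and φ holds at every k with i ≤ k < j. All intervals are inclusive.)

False

Need some j in [0,4] with p2, and (!p1 | p2) at every k in [0,j-1].
  j=0: p2 false.
  j=1: p2 holds, but (!p1 | p2) fails at k=0 → not this j.
  j=2: p2 false.
  j=3: p2 holds, but (!p1 | p2) fails at k=0 → not this j.
  j=4: p2 holds, but (!p1 | p2) fails at k=0 → not this j.
No j in the window works → until fails.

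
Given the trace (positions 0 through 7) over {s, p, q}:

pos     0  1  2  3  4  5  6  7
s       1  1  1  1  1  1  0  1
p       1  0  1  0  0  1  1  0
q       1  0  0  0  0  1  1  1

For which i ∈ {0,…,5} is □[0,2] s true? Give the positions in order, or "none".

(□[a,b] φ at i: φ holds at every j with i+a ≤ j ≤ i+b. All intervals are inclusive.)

0, 1, 2, 3

Evaluate at each i in [0,5]:
  i=0: ✓ (all of [0,2])
  i=1: ✓ (all of [1,3])
  i=2: ✓ (all of [2,4])
  i=3: ✓ (all of [3,5])
  i=4: ✗ (fails at j=6)
  i=5: ✗ (fails at j=6)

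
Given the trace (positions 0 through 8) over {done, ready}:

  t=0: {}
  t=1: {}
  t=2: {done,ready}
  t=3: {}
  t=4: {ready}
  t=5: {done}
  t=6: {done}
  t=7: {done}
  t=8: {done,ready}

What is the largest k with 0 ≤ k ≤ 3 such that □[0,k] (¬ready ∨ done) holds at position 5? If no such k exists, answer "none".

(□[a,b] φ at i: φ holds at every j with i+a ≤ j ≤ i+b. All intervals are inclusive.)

(¬ready ∨ done) must hold from j=5 onward; find where it first fails.
  j=5: holds
  j=6: holds
  j=7: holds
  j=8: holds
Holds through j=8; largest k = 3.

3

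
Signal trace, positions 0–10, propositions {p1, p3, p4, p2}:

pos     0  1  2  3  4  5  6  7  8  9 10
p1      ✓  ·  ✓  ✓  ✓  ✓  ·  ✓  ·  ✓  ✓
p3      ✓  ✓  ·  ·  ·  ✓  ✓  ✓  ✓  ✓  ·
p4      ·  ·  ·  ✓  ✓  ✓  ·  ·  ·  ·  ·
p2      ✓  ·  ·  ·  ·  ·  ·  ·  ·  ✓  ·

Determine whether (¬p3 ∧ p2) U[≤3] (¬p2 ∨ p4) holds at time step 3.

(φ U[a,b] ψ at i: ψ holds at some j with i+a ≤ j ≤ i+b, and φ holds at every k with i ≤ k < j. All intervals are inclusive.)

Need some j in [3,6] with (¬p2 ∨ p4), and (¬p3 ∧ p2) at every k in [3,j-1].
  j=3: (¬p2 ∨ p4) holds; no prefix to check → satisfied.

Holds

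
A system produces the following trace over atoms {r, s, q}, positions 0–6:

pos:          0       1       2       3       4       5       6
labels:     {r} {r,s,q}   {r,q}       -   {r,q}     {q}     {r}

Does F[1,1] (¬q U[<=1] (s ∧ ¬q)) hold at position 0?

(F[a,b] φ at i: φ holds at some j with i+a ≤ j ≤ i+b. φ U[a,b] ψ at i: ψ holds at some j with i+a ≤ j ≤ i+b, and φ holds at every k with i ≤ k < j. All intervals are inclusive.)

Check (¬q U[<=1] (s ∧ ¬q)) at each j in [1,1]:
  j=1: fails
No position in the window satisfies it → formula fails.

No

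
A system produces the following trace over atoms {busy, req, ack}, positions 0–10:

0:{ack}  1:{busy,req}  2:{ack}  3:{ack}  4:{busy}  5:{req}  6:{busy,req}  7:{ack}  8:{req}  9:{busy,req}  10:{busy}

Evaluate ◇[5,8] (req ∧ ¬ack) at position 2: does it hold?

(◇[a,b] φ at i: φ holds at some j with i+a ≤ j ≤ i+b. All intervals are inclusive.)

True

Check (req ∧ ¬ack) at each j in [7,10]:
  j=7: false
  j=8: true
  j=9: true
  j=10: false
Found at j=8 → formula holds.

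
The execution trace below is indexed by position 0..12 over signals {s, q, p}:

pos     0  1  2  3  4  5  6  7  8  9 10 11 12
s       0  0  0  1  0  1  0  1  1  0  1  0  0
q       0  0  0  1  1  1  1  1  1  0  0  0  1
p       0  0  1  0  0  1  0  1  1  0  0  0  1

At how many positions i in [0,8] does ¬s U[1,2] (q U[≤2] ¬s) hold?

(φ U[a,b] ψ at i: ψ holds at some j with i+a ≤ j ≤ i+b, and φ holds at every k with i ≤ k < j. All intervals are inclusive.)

Evaluate at each i in [0,8]:
  i=0: ✓ (rhs at j=1; lhs holds on [0,0])
  i=1: ✓ (rhs at j=2; lhs holds on [1,1])
  i=2: ✓ (rhs at j=3; lhs holds on [2,2])
  i=3: ✗ (lhs fails at k=3 before rhs at j=4)
  i=4: ✓ (rhs at j=5; lhs holds on [4,4])
  i=5: ✗ (lhs fails at k=5 before rhs at j=6)
  i=6: ✓ (rhs at j=7; lhs holds on [6,6])
  i=7: ✗ (lhs fails at k=7 before rhs at j=8)
  i=8: ✗ (lhs fails at k=8 before rhs at j=9)
Positions where it holds: {0, 1, 2, 4, 6} → 5.

5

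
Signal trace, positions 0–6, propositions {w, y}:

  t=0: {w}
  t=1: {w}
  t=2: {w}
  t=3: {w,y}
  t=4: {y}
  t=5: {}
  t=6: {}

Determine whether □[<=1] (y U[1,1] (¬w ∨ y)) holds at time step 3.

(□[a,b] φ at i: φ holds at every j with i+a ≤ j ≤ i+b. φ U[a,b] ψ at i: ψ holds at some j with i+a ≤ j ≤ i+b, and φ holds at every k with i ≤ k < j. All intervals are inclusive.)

Check (y U[1,1] (¬w ∨ y)) at every j in [3,4]:
  j=3: holds
  j=4: holds
All positions satisfy it → formula holds.

Yes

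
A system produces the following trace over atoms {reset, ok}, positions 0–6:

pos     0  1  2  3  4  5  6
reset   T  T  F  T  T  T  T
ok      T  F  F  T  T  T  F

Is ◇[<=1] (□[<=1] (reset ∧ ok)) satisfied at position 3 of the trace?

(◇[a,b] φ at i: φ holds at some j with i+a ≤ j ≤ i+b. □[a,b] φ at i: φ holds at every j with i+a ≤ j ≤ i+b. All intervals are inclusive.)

Check □[<=1] (reset ∧ ok) at each j in [3,4]:
  j=3: holds on [3,4]
  j=4: holds on [4,5]
Found at j=3 → formula holds.

Yes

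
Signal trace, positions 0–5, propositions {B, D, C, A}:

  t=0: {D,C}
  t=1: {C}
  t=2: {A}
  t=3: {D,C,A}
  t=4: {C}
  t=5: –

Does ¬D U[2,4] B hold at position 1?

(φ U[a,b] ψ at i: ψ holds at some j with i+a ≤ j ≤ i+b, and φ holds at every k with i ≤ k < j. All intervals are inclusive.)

Need some j in [3,5] with B, and ¬D at every k in [1,j-1].
  j=3: B false.
  j=4: B false.
  j=5: B false.
No j in the window works → until fails.

No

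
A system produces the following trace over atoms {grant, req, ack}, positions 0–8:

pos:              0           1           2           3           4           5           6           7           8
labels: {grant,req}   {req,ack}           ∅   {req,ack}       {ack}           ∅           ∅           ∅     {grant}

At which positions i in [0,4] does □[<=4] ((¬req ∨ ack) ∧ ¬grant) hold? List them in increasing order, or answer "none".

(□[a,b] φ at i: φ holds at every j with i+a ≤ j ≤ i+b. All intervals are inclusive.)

1, 2, 3

Evaluate at each i in [0,4]:
  i=0: ✗ (fails at j=0)
  i=1: ✓ (all of [1,5])
  i=2: ✓ (all of [2,6])
  i=3: ✓ (all of [3,7])
  i=4: ✗ (fails at j=8)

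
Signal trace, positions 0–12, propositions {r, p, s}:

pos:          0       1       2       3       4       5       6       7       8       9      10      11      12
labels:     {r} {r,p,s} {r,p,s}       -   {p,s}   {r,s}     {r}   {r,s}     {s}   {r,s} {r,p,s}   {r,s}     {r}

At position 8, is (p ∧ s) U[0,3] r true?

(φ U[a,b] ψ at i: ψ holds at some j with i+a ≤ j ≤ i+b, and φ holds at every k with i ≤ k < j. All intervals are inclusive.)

No

Need some j in [8,11] with r, and (p ∧ s) at every k in [8,j-1].
  j=8: r false.
  j=9: r holds, but (p ∧ s) fails at k=8 → not this j.
  j=10: r holds, but (p ∧ s) fails at k=8 → not this j.
  j=11: r holds, but (p ∧ s) fails at k=8 → not this j.
No j in the window works → until fails.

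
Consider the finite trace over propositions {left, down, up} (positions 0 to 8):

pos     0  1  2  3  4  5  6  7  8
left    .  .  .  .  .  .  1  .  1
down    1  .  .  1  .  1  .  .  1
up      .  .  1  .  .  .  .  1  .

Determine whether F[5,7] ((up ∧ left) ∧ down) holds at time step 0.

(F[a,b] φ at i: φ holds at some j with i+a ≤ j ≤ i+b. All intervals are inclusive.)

No

Check ((up ∧ left) ∧ down) at each j in [5,7]:
  j=5: false
  j=6: false
  j=7: false
No position in the window satisfies it → formula fails.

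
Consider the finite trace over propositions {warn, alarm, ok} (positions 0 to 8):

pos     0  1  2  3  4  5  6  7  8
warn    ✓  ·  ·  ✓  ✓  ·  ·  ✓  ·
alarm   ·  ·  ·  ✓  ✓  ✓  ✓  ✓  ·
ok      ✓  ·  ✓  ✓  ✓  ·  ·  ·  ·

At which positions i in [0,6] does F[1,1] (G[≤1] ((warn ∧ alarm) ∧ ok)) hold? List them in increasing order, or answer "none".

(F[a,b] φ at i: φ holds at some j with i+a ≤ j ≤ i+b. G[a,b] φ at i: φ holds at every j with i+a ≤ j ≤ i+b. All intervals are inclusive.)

2

Evaluate at each i in [0,6]:
  i=0: ✗ (none in [1,1])
  i=1: ✗ (none in [2,2])
  i=2: ✓ (witness j=3)
  i=3: ✗ (none in [4,4])
  i=4: ✗ (none in [5,5])
  i=5: ✗ (none in [6,6])
  i=6: ✗ (none in [7,7])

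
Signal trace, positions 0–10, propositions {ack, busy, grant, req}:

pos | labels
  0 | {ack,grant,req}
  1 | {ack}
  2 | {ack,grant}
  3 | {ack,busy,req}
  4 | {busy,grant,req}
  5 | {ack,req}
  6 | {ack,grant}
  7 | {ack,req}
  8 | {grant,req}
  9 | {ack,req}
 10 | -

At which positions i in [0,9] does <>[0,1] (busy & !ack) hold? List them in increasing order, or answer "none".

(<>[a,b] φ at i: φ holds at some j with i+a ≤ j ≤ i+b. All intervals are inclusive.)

Evaluate at each i in [0,9]:
  i=0: ✗ (none in [0,1])
  i=1: ✗ (none in [1,2])
  i=2: ✗ (none in [2,3])
  i=3: ✓ (witness j=4)
  i=4: ✓ (witness j=4)
  i=5: ✗ (none in [5,6])
  i=6: ✗ (none in [6,7])
  i=7: ✗ (none in [7,8])
  i=8: ✗ (none in [8,9])
  i=9: ✗ (none in [9,10])

3, 4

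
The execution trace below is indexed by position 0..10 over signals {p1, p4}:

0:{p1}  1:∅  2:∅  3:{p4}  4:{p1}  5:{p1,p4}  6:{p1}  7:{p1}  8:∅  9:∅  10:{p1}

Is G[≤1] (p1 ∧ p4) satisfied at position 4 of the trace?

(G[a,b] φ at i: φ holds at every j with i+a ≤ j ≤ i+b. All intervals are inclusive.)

No

Check (p1 ∧ p4) at every j in [4,5]:
  j=4: false
  j=5: true
Fails at j=4 → formula fails.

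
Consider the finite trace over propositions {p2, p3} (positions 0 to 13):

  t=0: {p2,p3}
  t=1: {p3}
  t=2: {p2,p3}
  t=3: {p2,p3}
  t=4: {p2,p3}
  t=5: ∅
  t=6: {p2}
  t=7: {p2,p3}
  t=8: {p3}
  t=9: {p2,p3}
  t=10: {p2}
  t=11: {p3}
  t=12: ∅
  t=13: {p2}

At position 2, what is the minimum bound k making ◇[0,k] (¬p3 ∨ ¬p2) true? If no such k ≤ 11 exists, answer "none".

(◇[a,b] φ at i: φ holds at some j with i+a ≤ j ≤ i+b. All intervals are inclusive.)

Scan j = 2,3,… for (¬p3 ∨ ¬p2):
  j=2: fails
  j=3: fails
  j=4: fails
  j=5: holds
First hit at j=5, so smallest k = 5-2 = 3.

3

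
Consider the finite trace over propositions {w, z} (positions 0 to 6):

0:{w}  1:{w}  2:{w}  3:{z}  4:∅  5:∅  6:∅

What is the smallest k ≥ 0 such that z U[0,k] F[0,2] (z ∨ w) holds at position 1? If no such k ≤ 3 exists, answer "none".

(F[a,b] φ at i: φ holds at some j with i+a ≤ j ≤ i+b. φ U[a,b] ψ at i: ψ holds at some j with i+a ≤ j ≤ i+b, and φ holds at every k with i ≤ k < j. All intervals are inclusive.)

0

Need earliest j ≥ 1 with F[0,2] (z ∨ w), and z at every k in [1,j-1].
  j=1: rhs holds (empty prefix). k = 0.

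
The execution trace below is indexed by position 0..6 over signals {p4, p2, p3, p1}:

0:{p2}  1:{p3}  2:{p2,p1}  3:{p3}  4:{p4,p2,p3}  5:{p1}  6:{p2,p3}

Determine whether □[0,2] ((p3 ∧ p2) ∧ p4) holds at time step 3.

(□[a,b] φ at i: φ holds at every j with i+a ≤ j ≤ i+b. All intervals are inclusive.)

False

Check ((p3 ∧ p2) ∧ p4) at every j in [3,5]:
  j=3: false
  j=4: true
  j=5: false
Fails at j=3 → formula fails.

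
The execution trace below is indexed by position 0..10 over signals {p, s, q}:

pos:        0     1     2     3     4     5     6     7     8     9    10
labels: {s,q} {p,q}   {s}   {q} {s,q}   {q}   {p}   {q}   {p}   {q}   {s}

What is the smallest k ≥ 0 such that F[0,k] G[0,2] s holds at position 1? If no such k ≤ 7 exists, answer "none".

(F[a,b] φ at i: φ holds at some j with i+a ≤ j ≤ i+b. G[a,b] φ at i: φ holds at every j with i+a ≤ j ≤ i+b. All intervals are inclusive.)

none

Scan j = 1,2,… for G[0,2] s:
  j=1: fails
  j=2: fails
  j=3: fails
  j=4: fails
  j=5: fails
  j=6: fails
  j=7: fails
  j=8: fails
No j in [1,8] satisfies it → none.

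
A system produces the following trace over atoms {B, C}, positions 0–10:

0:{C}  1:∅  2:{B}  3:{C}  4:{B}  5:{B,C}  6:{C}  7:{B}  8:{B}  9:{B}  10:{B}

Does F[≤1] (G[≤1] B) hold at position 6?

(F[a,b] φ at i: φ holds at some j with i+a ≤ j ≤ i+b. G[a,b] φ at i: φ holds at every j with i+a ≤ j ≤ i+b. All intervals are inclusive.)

True

Check G[≤1] B at each j in [6,7]:
  j=6: fails at 6
  j=7: holds on [7,8]
Found at j=7 → formula holds.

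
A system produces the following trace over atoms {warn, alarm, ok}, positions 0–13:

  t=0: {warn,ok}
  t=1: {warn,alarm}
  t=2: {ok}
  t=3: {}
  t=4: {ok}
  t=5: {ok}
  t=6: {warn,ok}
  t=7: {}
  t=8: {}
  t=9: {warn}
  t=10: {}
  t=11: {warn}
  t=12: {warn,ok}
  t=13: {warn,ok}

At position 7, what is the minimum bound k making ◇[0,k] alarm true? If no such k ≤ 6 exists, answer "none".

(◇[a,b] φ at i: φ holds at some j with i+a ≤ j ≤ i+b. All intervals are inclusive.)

none

Scan j = 7,8,… for alarm:
  j=7: fails
  j=8: fails
  j=9: fails
  j=10: fails
  j=11: fails
  j=12: fails
  j=13: fails
No j in [7,13] satisfies it → none.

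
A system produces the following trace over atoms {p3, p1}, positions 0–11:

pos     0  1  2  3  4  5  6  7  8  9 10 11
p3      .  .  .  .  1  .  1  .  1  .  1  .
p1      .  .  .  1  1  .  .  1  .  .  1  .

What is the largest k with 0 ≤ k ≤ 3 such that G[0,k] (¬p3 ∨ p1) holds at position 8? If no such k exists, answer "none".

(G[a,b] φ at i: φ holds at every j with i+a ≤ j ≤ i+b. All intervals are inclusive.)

none

(¬p3 ∨ p1) must hold from j=8 onward; find where it first fails.
  j=8: fails → no k works.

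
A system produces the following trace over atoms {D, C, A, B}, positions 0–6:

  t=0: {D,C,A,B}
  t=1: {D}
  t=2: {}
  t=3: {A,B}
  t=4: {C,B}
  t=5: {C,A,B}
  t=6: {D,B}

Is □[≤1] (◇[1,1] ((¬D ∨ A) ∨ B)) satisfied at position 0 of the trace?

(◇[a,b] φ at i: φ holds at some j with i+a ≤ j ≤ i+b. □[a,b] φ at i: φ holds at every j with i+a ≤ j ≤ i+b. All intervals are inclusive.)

Check ◇[1,1] ((¬D ∨ A) ∨ B) at every j in [0,1]:
  j=0: fails (none in [1,1])
  j=1: holds (witness at 2)
Fails at j=0 → formula fails.

No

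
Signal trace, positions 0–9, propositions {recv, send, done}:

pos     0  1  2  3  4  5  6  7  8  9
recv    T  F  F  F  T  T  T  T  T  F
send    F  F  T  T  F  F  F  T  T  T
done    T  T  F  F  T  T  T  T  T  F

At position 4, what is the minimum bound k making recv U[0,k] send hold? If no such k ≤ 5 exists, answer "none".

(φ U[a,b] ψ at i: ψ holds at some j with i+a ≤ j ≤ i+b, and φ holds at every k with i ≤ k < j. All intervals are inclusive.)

Need earliest j ≥ 4 with send, and recv at every k in [4,j-1].
  j=4: rhs fails.
  j=5: rhs fails.
  j=6: rhs fails.
  j=7: rhs holds; lhs holds on [4,6]. k = 3.

3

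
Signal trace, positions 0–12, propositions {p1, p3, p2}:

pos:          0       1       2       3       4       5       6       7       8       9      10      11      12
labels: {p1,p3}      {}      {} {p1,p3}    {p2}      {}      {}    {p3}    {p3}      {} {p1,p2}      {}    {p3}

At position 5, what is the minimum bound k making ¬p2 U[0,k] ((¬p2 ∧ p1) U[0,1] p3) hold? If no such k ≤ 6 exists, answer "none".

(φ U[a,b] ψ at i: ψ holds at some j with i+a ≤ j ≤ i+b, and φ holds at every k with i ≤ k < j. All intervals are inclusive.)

2

Need earliest j ≥ 5 with ((¬p2 ∧ p1) U[0,1] p3), and ¬p2 at every k in [5,j-1].
  j=5: rhs fails.
  j=6: rhs fails.
  j=7: rhs holds; lhs holds on [5,6]. k = 2.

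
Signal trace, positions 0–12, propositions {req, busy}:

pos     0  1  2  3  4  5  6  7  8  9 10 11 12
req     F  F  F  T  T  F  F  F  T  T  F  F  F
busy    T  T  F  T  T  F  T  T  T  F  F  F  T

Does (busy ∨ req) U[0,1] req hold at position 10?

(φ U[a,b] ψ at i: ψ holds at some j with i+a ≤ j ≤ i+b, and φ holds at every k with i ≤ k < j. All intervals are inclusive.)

Need some j in [10,11] with req, and (busy ∨ req) at every k in [10,j-1].
  j=10: req false.
  j=11: req false.
No j in the window works → until fails.

False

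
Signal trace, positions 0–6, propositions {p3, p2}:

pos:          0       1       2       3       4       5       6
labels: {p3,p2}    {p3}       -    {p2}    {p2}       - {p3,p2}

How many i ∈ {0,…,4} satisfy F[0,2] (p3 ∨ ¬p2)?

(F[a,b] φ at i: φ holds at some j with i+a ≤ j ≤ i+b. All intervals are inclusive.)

5

Evaluate at each i in [0,4]:
  i=0: ✓ (witness j=0)
  i=1: ✓ (witness j=1)
  i=2: ✓ (witness j=2)
  i=3: ✓ (witness j=5)
  i=4: ✓ (witness j=5)
Positions where it holds: {0, 1, 2, 3, 4} → 5.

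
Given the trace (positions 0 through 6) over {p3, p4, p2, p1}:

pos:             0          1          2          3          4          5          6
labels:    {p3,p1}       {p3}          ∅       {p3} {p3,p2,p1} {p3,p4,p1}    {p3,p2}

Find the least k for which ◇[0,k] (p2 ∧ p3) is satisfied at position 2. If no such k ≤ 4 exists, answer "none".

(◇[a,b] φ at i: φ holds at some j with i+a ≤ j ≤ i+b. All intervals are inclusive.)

2

Scan j = 2,3,… for (p2 ∧ p3):
  j=2: fails
  j=3: fails
  j=4: holds
First hit at j=4, so smallest k = 4-2 = 2.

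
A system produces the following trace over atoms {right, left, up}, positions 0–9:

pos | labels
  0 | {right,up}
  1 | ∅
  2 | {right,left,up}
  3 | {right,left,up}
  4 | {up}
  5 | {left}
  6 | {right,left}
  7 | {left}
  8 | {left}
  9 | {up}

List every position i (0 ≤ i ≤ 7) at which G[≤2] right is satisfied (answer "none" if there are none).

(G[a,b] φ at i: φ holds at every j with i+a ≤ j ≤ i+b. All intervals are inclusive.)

Evaluate at each i in [0,7]:
  i=0: ✗ (fails at j=1)
  i=1: ✗ (fails at j=1)
  i=2: ✗ (fails at j=4)
  i=3: ✗ (fails at j=4)
  i=4: ✗ (fails at j=4)
  i=5: ✗ (fails at j=5)
  i=6: ✗ (fails at j=7)
  i=7: ✗ (fails at j=7)

none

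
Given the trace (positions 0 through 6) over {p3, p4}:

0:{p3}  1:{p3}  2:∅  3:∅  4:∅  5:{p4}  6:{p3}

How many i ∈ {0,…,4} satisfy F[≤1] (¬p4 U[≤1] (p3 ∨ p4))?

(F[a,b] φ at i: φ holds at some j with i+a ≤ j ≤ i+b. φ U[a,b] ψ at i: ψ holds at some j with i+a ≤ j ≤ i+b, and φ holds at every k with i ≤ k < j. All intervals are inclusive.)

4

Evaluate at each i in [0,4]:
  i=0: ✓ (witness j=0)
  i=1: ✓ (witness j=1)
  i=2: ✗ (none in [2,3])
  i=3: ✓ (witness j=4)
  i=4: ✓ (witness j=4)
Positions where it holds: {0, 1, 3, 4} → 4.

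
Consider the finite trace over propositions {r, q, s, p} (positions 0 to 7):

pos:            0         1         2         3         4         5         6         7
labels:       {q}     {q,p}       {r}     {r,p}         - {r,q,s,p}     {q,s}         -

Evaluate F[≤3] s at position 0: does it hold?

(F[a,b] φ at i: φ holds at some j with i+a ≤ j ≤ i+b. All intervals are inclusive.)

False

Check s at each j in [0,3]:
  j=0: false
  j=1: false
  j=2: false
  j=3: false
No position in the window satisfies it → formula fails.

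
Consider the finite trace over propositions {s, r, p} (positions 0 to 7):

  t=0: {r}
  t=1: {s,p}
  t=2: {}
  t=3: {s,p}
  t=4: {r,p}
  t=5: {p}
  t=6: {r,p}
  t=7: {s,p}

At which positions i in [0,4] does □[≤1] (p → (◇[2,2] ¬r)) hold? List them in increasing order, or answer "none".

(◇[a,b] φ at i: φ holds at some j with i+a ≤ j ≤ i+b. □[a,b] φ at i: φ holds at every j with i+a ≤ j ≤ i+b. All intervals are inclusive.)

Evaluate at each i in [0,4]:
  i=0: ✓ (all of [0,1])
  i=1: ✓ (all of [1,2])
  i=2: ✓ (all of [2,3])
  i=3: ✗ (fails at j=4)
  i=4: ✗ (fails at j=4)

0, 1, 2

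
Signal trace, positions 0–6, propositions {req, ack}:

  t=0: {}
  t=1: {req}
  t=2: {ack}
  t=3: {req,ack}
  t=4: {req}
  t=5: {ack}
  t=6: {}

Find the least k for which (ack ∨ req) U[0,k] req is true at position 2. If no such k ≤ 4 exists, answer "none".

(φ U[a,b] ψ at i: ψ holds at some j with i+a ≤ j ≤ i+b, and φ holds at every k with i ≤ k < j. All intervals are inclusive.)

1

Need earliest j ≥ 2 with req, and (ack ∨ req) at every k in [2,j-1].
  j=2: rhs fails.
  j=3: rhs holds; lhs holds on [2,2]. k = 1.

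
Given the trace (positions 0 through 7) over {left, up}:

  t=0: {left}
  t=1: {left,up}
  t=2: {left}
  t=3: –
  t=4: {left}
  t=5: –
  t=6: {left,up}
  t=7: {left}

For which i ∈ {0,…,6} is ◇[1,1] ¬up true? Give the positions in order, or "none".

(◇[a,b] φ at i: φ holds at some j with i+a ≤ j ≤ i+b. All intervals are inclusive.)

Evaluate at each i in [0,6]:
  i=0: ✗ (none in [1,1])
  i=1: ✓ (witness j=2)
  i=2: ✓ (witness j=3)
  i=3: ✓ (witness j=4)
  i=4: ✓ (witness j=5)
  i=5: ✗ (none in [6,6])
  i=6: ✓ (witness j=7)

1, 2, 3, 4, 6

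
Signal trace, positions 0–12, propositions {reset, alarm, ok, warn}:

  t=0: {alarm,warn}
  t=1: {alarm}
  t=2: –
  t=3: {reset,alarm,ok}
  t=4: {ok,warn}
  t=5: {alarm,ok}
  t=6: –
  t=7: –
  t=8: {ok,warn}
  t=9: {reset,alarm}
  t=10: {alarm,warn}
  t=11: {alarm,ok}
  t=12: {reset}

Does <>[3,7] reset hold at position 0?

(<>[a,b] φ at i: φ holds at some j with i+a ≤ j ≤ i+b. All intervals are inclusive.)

Holds

Check reset at each j in [3,7]:
  j=3: true
  j=4: false
  j=5: false
  j=6: false
  j=7: false
Found at j=3 → formula holds.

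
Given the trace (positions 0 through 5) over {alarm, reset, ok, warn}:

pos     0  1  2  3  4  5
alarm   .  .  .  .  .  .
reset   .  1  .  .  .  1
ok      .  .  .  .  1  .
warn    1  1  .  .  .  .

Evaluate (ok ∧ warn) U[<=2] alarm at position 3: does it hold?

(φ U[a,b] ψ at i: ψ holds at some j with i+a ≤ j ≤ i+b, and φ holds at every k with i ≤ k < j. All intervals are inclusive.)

Need some j in [3,5] with alarm, and (ok ∧ warn) at every k in [3,j-1].
  j=3: alarm false.
  j=4: alarm false.
  j=5: alarm false.
No j in the window works → until fails.

False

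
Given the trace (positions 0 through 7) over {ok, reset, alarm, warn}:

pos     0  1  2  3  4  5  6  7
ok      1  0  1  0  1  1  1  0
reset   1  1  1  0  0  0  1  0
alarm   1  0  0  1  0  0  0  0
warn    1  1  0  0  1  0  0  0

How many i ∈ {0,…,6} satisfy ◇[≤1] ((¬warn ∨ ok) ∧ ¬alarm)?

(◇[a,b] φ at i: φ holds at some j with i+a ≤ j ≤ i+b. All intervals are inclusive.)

Evaluate at each i in [0,6]:
  i=0: ✗ (none in [0,1])
  i=1: ✓ (witness j=2)
  i=2: ✓ (witness j=2)
  i=3: ✓ (witness j=4)
  i=4: ✓ (witness j=4)
  i=5: ✓ (witness j=5)
  i=6: ✓ (witness j=6)
Positions where it holds: {1, 2, 3, 4, 5, 6} → 6.

6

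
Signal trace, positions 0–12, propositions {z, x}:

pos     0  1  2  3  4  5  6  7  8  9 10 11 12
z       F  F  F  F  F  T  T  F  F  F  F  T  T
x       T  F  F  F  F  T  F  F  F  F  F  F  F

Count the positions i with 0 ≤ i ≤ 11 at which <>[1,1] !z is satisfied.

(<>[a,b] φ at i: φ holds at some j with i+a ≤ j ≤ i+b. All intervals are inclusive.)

Evaluate at each i in [0,11]:
  i=0: ✓ (witness j=1)
  i=1: ✓ (witness j=2)
  i=2: ✓ (witness j=3)
  i=3: ✓ (witness j=4)
  i=4: ✗ (none in [5,5])
  i=5: ✗ (none in [6,6])
  i=6: ✓ (witness j=7)
  i=7: ✓ (witness j=8)
  i=8: ✓ (witness j=9)
  i=9: ✓ (witness j=10)
  i=10: ✗ (none in [11,11])
  i=11: ✗ (none in [12,12])
Positions where it holds: {0, 1, 2, 3, 6, 7, 8, 9} → 8.

8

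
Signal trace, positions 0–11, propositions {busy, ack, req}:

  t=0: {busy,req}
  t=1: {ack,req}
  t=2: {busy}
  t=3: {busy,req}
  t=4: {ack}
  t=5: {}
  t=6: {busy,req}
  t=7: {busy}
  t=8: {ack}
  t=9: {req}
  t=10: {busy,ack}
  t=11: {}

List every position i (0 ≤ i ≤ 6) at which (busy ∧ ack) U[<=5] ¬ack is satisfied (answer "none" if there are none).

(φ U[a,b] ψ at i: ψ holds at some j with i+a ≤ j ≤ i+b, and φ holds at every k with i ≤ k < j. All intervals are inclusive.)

0, 2, 3, 5, 6

Evaluate at each i in [0,6]:
  i=0: ✓ (rhs at j=0)
  i=1: ✗ (lhs fails at k=1 before rhs at j=2)
  i=2: ✓ (rhs at j=2)
  i=3: ✓ (rhs at j=3)
  i=4: ✗ (lhs fails at k=4 before rhs at j=5)
  i=5: ✓ (rhs at j=5)
  i=6: ✓ (rhs at j=6)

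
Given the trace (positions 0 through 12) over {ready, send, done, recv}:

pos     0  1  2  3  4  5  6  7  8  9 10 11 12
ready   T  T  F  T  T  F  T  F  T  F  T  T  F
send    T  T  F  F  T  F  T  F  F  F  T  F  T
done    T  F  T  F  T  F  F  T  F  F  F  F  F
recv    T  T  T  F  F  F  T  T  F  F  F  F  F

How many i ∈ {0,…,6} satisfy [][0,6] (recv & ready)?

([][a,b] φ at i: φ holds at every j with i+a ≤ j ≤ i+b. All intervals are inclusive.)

0

Evaluate at each i in [0,6]:
  i=0: ✗ (fails at j=2)
  i=1: ✗ (fails at j=2)
  i=2: ✗ (fails at j=2)
  i=3: ✗ (fails at j=3)
  i=4: ✗ (fails at j=4)
  i=5: ✗ (fails at j=5)
  i=6: ✗ (fails at j=7)
Positions where it holds: {} → 0.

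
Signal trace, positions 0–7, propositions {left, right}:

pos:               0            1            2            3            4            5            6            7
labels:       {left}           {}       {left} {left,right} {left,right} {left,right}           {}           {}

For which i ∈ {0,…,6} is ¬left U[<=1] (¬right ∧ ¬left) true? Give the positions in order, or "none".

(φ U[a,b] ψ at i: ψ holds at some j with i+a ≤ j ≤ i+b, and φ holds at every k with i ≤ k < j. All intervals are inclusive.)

1, 6

Evaluate at each i in [0,6]:
  i=0: ✗ (lhs fails at k=0 before rhs at j=1)
  i=1: ✓ (rhs at j=1)
  i=2: ✗ (no rhs in [2,3])
  i=3: ✗ (no rhs in [3,4])
  i=4: ✗ (no rhs in [4,5])
  i=5: ✗ (lhs fails at k=5 before rhs at j=6)
  i=6: ✓ (rhs at j=6)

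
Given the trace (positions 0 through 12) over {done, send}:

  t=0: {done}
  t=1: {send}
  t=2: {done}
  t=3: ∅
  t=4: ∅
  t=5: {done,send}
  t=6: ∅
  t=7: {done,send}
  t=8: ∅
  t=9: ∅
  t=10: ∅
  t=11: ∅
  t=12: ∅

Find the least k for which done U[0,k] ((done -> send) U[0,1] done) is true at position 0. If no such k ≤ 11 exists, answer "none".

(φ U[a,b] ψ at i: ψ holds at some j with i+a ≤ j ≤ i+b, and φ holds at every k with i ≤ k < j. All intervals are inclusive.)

Need earliest j ≥ 0 with ((done -> send) U[0,1] done), and done at every k in [0,j-1].
  j=0: rhs holds (empty prefix). k = 0.

0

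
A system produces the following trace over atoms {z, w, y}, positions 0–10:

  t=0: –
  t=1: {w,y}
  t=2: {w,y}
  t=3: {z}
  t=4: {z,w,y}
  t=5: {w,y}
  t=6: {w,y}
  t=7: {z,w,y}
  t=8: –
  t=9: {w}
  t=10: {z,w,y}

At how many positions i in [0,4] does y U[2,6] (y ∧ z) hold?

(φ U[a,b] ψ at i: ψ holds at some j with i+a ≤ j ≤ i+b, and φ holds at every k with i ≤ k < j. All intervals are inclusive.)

Evaluate at each i in [0,4]:
  i=0: ✗ (lhs fails at k=0 before rhs at j=4)
  i=1: ✗ (lhs fails at k=3 before rhs at j=4)
  i=2: ✗ (lhs fails at k=3 before rhs at j=4)
  i=3: ✗ (lhs fails at k=3 before rhs at j=7)
  i=4: ✓ (rhs at j=7; lhs holds on [4,6])
Positions where it holds: {4} → 1.

1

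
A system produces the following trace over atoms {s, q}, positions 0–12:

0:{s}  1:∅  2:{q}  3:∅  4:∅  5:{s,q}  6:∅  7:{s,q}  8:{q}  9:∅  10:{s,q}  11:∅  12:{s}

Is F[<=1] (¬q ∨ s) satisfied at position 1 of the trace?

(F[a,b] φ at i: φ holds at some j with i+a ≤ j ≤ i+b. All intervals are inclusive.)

True

Check (¬q ∨ s) at each j in [1,2]:
  j=1: true
  j=2: false
Found at j=1 → formula holds.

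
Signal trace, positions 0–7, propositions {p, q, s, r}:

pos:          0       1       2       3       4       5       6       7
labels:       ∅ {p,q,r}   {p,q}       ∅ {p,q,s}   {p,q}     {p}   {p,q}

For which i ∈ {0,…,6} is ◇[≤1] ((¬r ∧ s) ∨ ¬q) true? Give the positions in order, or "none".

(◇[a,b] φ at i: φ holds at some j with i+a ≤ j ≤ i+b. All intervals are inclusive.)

0, 2, 3, 4, 5, 6

Evaluate at each i in [0,6]:
  i=0: ✓ (witness j=0)
  i=1: ✗ (none in [1,2])
  i=2: ✓ (witness j=3)
  i=3: ✓ (witness j=3)
  i=4: ✓ (witness j=4)
  i=5: ✓ (witness j=6)
  i=6: ✓ (witness j=6)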